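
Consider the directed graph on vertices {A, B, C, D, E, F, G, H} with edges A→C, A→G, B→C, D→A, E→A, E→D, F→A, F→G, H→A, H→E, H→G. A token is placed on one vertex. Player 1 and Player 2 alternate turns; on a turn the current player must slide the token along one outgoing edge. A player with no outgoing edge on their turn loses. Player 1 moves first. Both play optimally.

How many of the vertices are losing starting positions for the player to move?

3

Use the standard recursion: the mover loses at a terminal position; elsewhere, the mover wins exactly when some move hands the opponent an L position.
Every edge goes from a vertex to one that appears earlier in the order G, C, A, B, D, E, H, F, so processing vertices in that order labels each vertex after all of its successors.
G: no outgoing edge → L
C: no outgoing edge → L
A: →C(L), so W
B: →C(L), so W
D: →A(W) only, which is W, so L
E: →D(L), so W
H: →G(L), so W
F: →G(L), so W
The L vertices are C, D, G; that is 3 in all.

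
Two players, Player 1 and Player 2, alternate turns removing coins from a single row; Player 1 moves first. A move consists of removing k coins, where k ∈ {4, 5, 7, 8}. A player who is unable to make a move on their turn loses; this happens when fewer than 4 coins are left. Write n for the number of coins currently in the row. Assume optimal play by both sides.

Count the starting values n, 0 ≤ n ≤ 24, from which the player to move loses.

9

Work bottom-up. With no move the player to move loses. Otherwise the position is W if at least one move leads to an L position for the opponent, and L if every move leads to a W.
n=0: no move → L
n=1: no move → L
n=2: no move → L
n=3: no move → L
n=4: reaches L-position 0 → W
n=5: reaches L-position 1 → W
n=6: reaches L-position 2 → W
n=7: reaches L-position 3 → W
n=8: reaches L-position 3 → W
n=9: reaches L-position 2 → W
n=10: reaches L-position 3 → W
n=11: reaches L-position 3 → W
n=12: only reaches 8(W), 7(W), 5(W), 4(W), all W → L
n=13: only reaches 9(W), 8(W), 6(W), 5(W), all W → L
n=14: only reaches 10(W), 9(W), 7(W), 6(W), all W → L
n=15: only reaches 11(W), 10(W), 8(W), 7(W), all W → L
n=16: reaches L-position 12 → W
n=17: reaches L-position 13 → W
n=18: reaches L-position 14 → W
n=19: reaches L-position 15 → W
n=20: reaches L-position 15 → W
n=21: reaches L-position 14 → W
n=22: reaches L-position 15 → W
n=23: reaches L-position 15 → W
n=24: only reaches 20(W), 19(W), 17(W), 16(W), all W → L
L entries with 0 ≤ n ≤ 24: n = 0, 1, 2, 3, 12, 13, 14, 15, 24; that makes 9.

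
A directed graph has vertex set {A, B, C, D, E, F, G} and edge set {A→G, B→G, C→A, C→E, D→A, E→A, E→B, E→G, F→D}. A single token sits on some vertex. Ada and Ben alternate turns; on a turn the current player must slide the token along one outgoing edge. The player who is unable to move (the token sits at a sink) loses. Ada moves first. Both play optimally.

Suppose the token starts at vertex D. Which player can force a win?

Work bottom-up. With no move the player to move loses. Otherwise the position is W if at least one move leads to an L position for the opponent, and L if every move leads to a W.
Every edge goes from a vertex to one that appears earlier in the order G, A, D, F, B, E, C, so processing vertices in that order labels each vertex after all of its successors.
G: no outgoing edge → L
A: reaches L-position G → W
D: only reaches A(W), which is W → L
F: reaches L-position D → W
B: reaches L-position G → W
E: reaches L-position G → W
C: only reaches E(W), A(W), all W → L
The starting position D is L: whatever Ada does, the opponent receives a W position.

Ben wins.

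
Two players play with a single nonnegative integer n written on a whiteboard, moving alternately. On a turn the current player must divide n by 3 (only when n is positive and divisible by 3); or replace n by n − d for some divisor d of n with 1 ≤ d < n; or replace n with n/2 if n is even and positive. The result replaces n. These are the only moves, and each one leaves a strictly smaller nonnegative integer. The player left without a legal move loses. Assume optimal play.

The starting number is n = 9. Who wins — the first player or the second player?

The second player wins.

Work bottom-up. With no move the player to move loses. Otherwise the position is W if at least one move leads to an L position for the opponent, and L if every move leads to a W.
n=0: no move → L
n=1: no move → L
n=2: →1(L), so W
n=3: →1(L), so W
n=4: →2(W), 3(W) — all W, so L
n=5: →4(L), so W
n=6: →4(L), so W
n=7: →6(W) only, which is W, so L
n=8: →4(L), so W
n=9: →3(W), 6(W), 8(W) — all W, so L
The starting position 9 is L: whatever the player to move does, the opponent receives a W position.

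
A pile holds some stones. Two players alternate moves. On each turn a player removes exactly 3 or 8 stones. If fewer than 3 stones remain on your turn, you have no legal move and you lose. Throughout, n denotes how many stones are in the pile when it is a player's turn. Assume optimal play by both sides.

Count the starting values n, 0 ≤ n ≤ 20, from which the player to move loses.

10

Build the W/L table. Terminal = L. A non-terminal position is W if it has a move to some L; otherwise it is L.
n=0: no move → L
n=1: no move → L
n=2: no move → L
n=3: reaches L-position 0 → W
n=4: reaches L-position 1 → W
n=5: reaches L-position 2 → W
n=6: only reaches 3(W), which is W → L
n=7: only reaches 4(W), which is W → L
n=8: reaches L-position 0 → W
n=9: reaches L-position 6 → W
n=10: reaches L-position 7 → W
n=11: only reaches 8(W), 3(W), all W → L
n=12: only reaches 9(W), 4(W), all W → L
n=13: only reaches 10(W), 5(W), all W → L
n=14: reaches L-position 11 → W
n=15: reaches L-position 12 → W
n=16: reaches L-position 13 → W
n=17: only reaches 14(W), 9(W), all W → L
n=18: only reaches 15(W), 10(W), all W → L
n=19: reaches L-position 11 → W
n=20: reaches L-position 17 → W
L entries with 0 ≤ n ≤ 20: n = 0, 1, 2, 6, 7, 11, 12, 13, 17, 18; that makes 10.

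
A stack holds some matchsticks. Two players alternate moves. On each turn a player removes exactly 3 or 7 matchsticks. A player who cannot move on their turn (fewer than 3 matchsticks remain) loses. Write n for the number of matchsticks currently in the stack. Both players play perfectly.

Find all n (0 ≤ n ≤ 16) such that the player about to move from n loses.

Positions with no move are L. A position that does have a move is losing for the player to move precisely when every available move leads to a winning position for the opponent. Fill in the labels:
n=0: no move → L
n=1: no move → L
n=2: no move → L
n=3: reaches L-position 0 → W
n=4: reaches L-position 1 → W
n=5: reaches L-position 2 → W
n=6: only reaches 3(W), which is W → L
n=7: reaches L-position 0 → W
n=8: reaches L-position 1 → W
n=9: reaches L-position 6 → W
n=10: only reaches 7(W), 3(W), all W → L
n=11: only reaches 8(W), 4(W), all W → L
n=12: only reaches 9(W), 5(W), all W → L
n=13: reaches L-position 10 → W
n=14: reaches L-position 11 → W
n=15: reaches L-position 12 → W
n=16: only reaches 13(W), 9(W), all W → L
Reading off the rows marked L gives the requested list; there are 8 such values of n.

0, 1, 2, 6, 10, 11, 12, 16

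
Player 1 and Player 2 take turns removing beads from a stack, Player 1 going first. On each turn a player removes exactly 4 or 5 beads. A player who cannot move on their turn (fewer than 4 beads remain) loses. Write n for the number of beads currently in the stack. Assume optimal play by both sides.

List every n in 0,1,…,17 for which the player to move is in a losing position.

0, 1, 2, 3, 9, 10, 11, 12

Positions with no move are L. A position that does have a move is losing for the player to move precisely when every available move leads to a winning position for the opponent. Fill in the labels:
n=0: no move → L
n=1: no move → L
n=2: no move → L
n=3: no move → L
n=4: reaches L-position 0 → W
n=5: reaches L-position 1 → W
n=6: reaches L-position 2 → W
n=7: reaches L-position 3 → W
n=8: reaches L-position 3 → W
n=9: only reaches 5(W), 4(W), all W → L
n=10: only reaches 6(W), 5(W), all W → L
n=11: only reaches 7(W), 6(W), all W → L
n=12: only reaches 8(W), 7(W), all W → L
n=13: reaches L-position 9 → W
n=14: reaches L-position 10 → W
n=15: reaches L-position 11 → W
n=16: reaches L-position 12 → W
n=17: reaches L-position 12 → W
The losing starting values of n are exactly the entries labelled L in this table (8 of them).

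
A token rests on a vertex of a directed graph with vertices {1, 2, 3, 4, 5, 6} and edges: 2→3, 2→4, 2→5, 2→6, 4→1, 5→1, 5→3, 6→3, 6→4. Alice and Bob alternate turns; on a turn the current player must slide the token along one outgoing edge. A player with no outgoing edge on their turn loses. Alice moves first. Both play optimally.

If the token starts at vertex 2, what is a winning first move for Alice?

Move to 3.

Label each position W (a win for the player to move) or L (a loss). A position with no legal move is L; any other position is W exactly when some move reaches an L, and L when every move reaches a W.
Every edge goes from a vertex to one that appears earlier in the order 3, 1, 4, 5, 6, 2, so processing vertices in that order labels each vertex after all of its successors.
3: no outgoing edge → L
1: no outgoing edge → L
4: →1(L), so W
5: →1(L), so W
6: →3(L), so W
2: →3(L), so W
From 2, the L positions reachable in one move are: 3.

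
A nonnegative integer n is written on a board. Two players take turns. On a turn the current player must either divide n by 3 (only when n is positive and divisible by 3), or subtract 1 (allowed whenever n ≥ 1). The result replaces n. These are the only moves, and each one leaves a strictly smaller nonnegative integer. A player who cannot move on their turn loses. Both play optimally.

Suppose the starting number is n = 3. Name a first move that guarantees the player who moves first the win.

Move to 2.

Build the W/L table. Terminal = L. A non-terminal position is W if it has a move to some L; otherwise it is L.
n=0: no move → L
n=1: W (go to 0, an L position)
n=2: L (sole option 1(W) is W)
n=3: W (go to 2, an L position)
From 3, the L positions reachable in one move are: 2.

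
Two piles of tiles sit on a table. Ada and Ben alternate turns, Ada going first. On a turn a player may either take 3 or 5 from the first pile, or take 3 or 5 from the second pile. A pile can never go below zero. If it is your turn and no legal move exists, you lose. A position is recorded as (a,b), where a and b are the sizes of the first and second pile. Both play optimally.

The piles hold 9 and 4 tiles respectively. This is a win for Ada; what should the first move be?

Move to (4,4).

Positions with no move are L. A position that does have a move is losing for the player to move precisely when every available move leads to a winning position for the opponent. Fill in the labels:
No move ever increases a pile, so every position that can arise here has a ≤ 9 and b ≤ 4; it is enough to label the cells with 0 ≤ a ≤ 9 and 0 ≤ b ≤ 4.
Every move lowers a or b (never raises either), so fill the grid row by row in increasing a, and left to right within a row: each cell's successors are then already labelled.
      b=0  b=1  b=2  b=3  b=4
a=0:    L    L    L    W    W
a=1:    L    L    L    W    W
a=2:    L    L    L    W    W
a=3:    W    W    W    L    L
a=4:    W    W    W    L    L
a=5:    W    W    W    L    L
a=6:    W    W    W    W    W
a=7:    W    W    W    W    W
a=8:    L    L    L    W    W
a=9:    L    L    L    W    W
Cells with no legal move (terminal, hence L): (0,0), (0,1), (0,2), (1,0), (1,1), (1,2), (2,0), (2,1), (2,2).
The remaining L cells, each justified by listing all of its moves:
(3,3): only reaches (0,3)(W), (3,0)(W), all W → L
(3,4): only reaches (0,4)(W), (3,1)(W), all W → L
(4,3): only reaches (1,3)(W), (4,0)(W), all W → L
(4,4): only reaches (1,4)(W), (4,1)(W), all W → L
(5,3): only reaches (2,3)(W), (0,3)(W), (5,0)(W), all W → L
(5,4): only reaches (2,4)(W), (0,4)(W), (5,1)(W), all W → L
(8,0): only reaches (5,0)(W), (3,0)(W), all W → L
(8,1): only reaches (5,1)(W), (3,1)(W), all W → L
(8,2): only reaches (5,2)(W), (3,2)(W), all W → L
(9,0): only reaches (6,0)(W), (4,0)(W), all W → L
(9,1): only reaches (6,1)(W), (4,1)(W), all W → L
(9,2): only reaches (6,2)(W), (4,2)(W), all W → L
Every other cell has at least one move into one of the L cells above, so it is W.
From (9,4), the L positions reachable in one move are: (4,4), (9,1). Any move reaching one of these is winning.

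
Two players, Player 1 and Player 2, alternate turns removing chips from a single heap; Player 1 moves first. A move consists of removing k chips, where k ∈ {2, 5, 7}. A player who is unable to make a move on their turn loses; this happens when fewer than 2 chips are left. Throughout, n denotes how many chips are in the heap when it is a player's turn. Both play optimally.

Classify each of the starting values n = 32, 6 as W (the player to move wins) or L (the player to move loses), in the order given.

Label each position W (a win for the player to move) or L (a loss). A position with no legal move is L; any other position is W exactly when some move reaches an L, and L when every move reaches a W.
n=0: no move → L
n=1: no move → L
n=2: →0(L), so W
n=3: →1(L), so W
n=4: →2(W) only, which is W, so L
n=5: →0(L), so W
n=6: →4(L), so W
n=7: →0(L), so W
n=8: →1(L), so W
n=9: →4(L), so W
n=10: →8(W), 5(W), 3(W) — all W, so L
n=11: →4(L), so W
n=12: →10(L), so W
n=13: →11(W), 8(W), 6(W) — all W, so L
n=14: →12(W), 9(W), 7(W) — all W, so L
n=15: →13(L), so W
n=16: →14(L), so W
n=17: →10(L), so W
n=18: →13(L), so W
n=19: →14(L), so W
n=20: →13(L), so W
n=21: →14(L), so W
n=22: →20(W), 17(W), 15(W) — all W, so L
n=23: →21(W), 18(W), 16(W) — all W, so L
n=24: →22(L), so W
n=25: →23(L), so W
n=26: →24(W), 21(W), 19(W) — all W, so L
n=27: →22(L), so W
n=28: →26(L), so W
n=29: →22(L), so W
n=30: →23(L), so W
n=31: →26(L), so W
n=32: →30(W), 27(W), 25(W) — all W, so L

32: L, 6: W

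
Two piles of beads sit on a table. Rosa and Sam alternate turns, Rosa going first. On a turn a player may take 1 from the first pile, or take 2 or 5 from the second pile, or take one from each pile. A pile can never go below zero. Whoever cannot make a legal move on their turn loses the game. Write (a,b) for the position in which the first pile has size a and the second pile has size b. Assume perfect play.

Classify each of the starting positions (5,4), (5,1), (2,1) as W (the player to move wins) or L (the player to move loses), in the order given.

(5,4): L, (5,1): W, (2,1): L

Classify positions by backward induction: terminal positions (no move available) are L. From any other position, the mover wins iff some move reaches an L.
No move ever increases a pile, so every position that can arise here has a ≤ 5 and b ≤ 4; it is enough to label the cells with 0 ≤ a ≤ 5 and 0 ≤ b ≤ 4.
Every move lowers a or b (never raises either), so fill the grid row by row in increasing a, and left to right within a row: each cell's successors are then already labelled.
      b=0  b=1  b=2  b=3  b=4
a=0:    L    L    W    W    L
a=1:    W    W    W    L    W
a=2:    L    L    W    W    W
a=3:    W    W    W    L    L
a=4:    L    L    W    W    W
a=5:    W    W    W    L    L
Cells with no legal move (terminal, hence L): (0,0), (0,1).
The remaining L cells, each justified by listing all of its moves:
(0,4): →(0,2)(W) only, which is W, so L
(1,3): →(0,3)(W), (1,1)(W), (0,2)(W) — all W, so L
(2,0): →(1,0)(W) only, which is W, so L
(2,1): →(1,1)(W), (1,0)(W) — all W, so L
(3,3): →(2,3)(W), (3,1)(W), (2,2)(W) — all W, so L
(3,4): →(2,4)(W), (3,2)(W), (2,3)(W) — all W, so L
(4,0): →(3,0)(W) only, which is W, so L
(4,1): →(3,1)(W), (3,0)(W) — all W, so L
(5,3): →(4,3)(W), (5,1)(W), (4,2)(W) — all W, so L
(5,4): →(4,4)(W), (5,2)(W), (4,3)(W) — all W, so L
Every other cell has at least one move into one of the L cells above, so it is W.
(5,4): one of the L cells justified above, so L
(5,1): the move to (4,1) reaches an L cell, so W
(2,1): one of the L cells justified above, so L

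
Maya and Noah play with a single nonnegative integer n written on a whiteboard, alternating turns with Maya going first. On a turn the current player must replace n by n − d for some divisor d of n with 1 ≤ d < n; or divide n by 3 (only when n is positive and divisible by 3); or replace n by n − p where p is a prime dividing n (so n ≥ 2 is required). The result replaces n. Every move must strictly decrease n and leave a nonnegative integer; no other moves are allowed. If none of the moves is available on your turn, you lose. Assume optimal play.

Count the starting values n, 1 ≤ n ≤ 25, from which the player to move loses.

Classify positions by backward induction: terminal positions (no move available) are L. From any other position, the mover wins iff some move reaches an L.
n=0: no move → L
n=1: no move → L
n=2: can move to 0, which is L ⇒ W
n=3: can move to 0, which is L ⇒ W
n=4: moves to 2(W), 3(W); every one is W ⇒ L
n=5: can move to 0, which is L ⇒ W
n=6: can move to 4, which is L ⇒ W
n=7: can move to 0, which is L ⇒ W
n=8: can move to 4, which is L ⇒ W
n=9: moves to 3(W), 6(W), 8(W); every one is W ⇒ L
n=10: can move to 9, which is L ⇒ W
n=11: can move to 0, which is L ⇒ W
n=12: can move to 4, which is L ⇒ W
n=13: can move to 0, which is L ⇒ W
n=14: moves to 7(W), 12(W), 13(W); every one is W ⇒ L
n=15: can move to 14, which is L ⇒ W
n=16: can move to 14, which is L ⇒ W
n=17: can move to 0, which is L ⇒ W
n=18: can move to 9, which is L ⇒ W
n=19: can move to 0, which is L ⇒ W
n=20: moves to 10(W), 15(W), 16(W), 18(W), 19(W); every one is W ⇒ L
n=21: can move to 14, which is L ⇒ W
n=22: can move to 20, which is L ⇒ W
n=23: can move to 0, which is L ⇒ W
n=24: can move to 20, which is L ⇒ W
n=25: can move to 20, which is L ⇒ W
L entries with 1 ≤ n ≤ 25 (n=0 is outside the asked range and is not counted): n = 1, 4, 9, 14, 20; that makes 5.

5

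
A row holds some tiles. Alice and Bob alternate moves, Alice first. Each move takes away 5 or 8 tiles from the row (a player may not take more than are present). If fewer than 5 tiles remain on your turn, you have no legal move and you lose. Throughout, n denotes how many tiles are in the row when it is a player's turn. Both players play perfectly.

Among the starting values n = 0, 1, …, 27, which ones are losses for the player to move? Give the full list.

0, 1, 2, 3, 4, 13, 14, 15, 16, 17, 26, 27

Positions with no move are L. A position that does have a move is losing for the player to move precisely when every available move leads to a winning position for the opponent. Fill in the labels:
n=0: no move → L
n=1: no move → L
n=2: no move → L
n=3: no move → L
n=4: no move → L
n=5: →0(L), so W
n=6: →1(L), so W
n=7: →2(L), so W
n=8: →3(L), so W
n=9: →4(L), so W
n=10: →2(L), so W
n=11: →3(L), so W
n=12: →4(L), so W
n=13: →8(W), 5(W) — all W, so L
n=14: →9(W), 6(W) — all W, so L
n=15: →10(W), 7(W) — all W, so L
n=16: →11(W), 8(W) — all W, so L
n=17: →12(W), 9(W) — all W, so L
n=18: →13(L), so W
n=19: →14(L), so W
n=20: →15(L), so W
n=21: →16(L), so W
n=22: →17(L), so W
n=23: →15(L), so W
n=24: →16(L), so W
n=25: →17(L), so W
n=26: →21(W), 18(W) — all W, so L
n=27: →22(W), 19(W) — all W, so L
Reading off the rows marked L gives the requested list; there are 12 such values of n.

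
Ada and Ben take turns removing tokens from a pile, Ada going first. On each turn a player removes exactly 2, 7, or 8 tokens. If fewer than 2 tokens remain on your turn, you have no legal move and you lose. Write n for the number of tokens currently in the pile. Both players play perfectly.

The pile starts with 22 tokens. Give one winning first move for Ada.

Positions with no move are L. A position that does have a move is losing for the player to move precisely when every available move leads to a winning position for the opponent. Fill in the labels:
n=0: no move → L
n=1: no move → L
n=2: can move to 0, which is L ⇒ W
n=3: can move to 1, which is L ⇒ W
n=4: the only move is to 2(W), a W ⇒ L
n=5: the only move is to 3(W), a W ⇒ L
n=6: can move to 4, which is L ⇒ W
n=7: can move to 5, which is L ⇒ W
n=8: can move to 1, which is L ⇒ W
n=9: can move to 1, which is L ⇒ W
n=10: moves to 8(W), 3(W), 2(W); every one is W ⇒ L
n=11: can move to 4, which is L ⇒ W
n=12: can move to 10, which is L ⇒ W
n=13: can move to 5, which is L ⇒ W
n=14: moves to 12(W), 7(W), 6(W); every one is W ⇒ L
n=15: moves to 13(W), 8(W), 7(W); every one is W ⇒ L
n=16: can move to 14, which is L ⇒ W
n=17: can move to 15, which is L ⇒ W
n=18: can move to 10, which is L ⇒ W
n=19: moves to 17(W), 12(W), 11(W); every one is W ⇒ L
n=20: moves to 18(W), 13(W), 12(W); every one is W ⇒ L
n=21: can move to 19, which is L ⇒ W
n=22: can move to 20, which is L ⇒ W
From 22, the L positions reachable in one move are: 20, 15, 14. Any move reaching one of these is winning.

Remove 2, leaving 20.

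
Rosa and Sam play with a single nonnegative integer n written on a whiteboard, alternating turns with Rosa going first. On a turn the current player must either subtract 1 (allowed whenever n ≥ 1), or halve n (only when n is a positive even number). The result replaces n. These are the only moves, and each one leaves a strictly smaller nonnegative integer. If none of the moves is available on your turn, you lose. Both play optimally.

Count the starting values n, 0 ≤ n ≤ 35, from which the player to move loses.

18

Label each position W (a win for the player to move) or L (a loss). A position with no legal move is L; any other position is W exactly when some move reaches an L, and L when every move reaches a W.
n=0: no move → L
n=1: →0(L), so W
n=2: →1(W) only, which is W, so L
n=3: →2(L), so W
n=4: →2(L), so W
n=5: →4(W) only, which is W, so L
n=6: →5(L), so W
n=7: →6(W) only, which is W, so L
n=8: →7(L), so W
n=9: →8(W) only, which is W, so L
n=10: →5(L), so W
n=11: →10(W) only, which is W, so L
n=12: →11(L), so W
n=13: →12(W) only, which is W, so L
n=14: →7(L), so W
n=15: →14(W) only, which is W, so L
n=16: →15(L), so W
n=17: →16(W) only, which is W, so L
n=18: →9(L), so W
n=19: →18(W) only, which is W, so L
n=20: →19(L), so W
n=21: →20(W) only, which is W, so L
n=22: →11(L), so W
n=23: →22(W) only, which is W, so L
n=24: →23(L), so W
n=25: →24(W) only, which is W, so L
n=26: →13(L), so W
n=27: →26(W) only, which is W, so L
n=28: →27(L), so W
n=29: →28(W) only, which is W, so L
n=30: →15(L), so W
n=31: →30(W) only, which is W, so L
n=32: →31(L), so W
n=33: →32(W) only, which is W, so L
n=34: →17(L), so W
n=35: →34(W) only, which is W, so L
L entries with 0 ≤ n ≤ 35: n = 0, 2, 5, 7, 9, 11, 13, 15, 17, 19, 21, 23, 25, 27, 29, 31, 33, 35; that makes 18.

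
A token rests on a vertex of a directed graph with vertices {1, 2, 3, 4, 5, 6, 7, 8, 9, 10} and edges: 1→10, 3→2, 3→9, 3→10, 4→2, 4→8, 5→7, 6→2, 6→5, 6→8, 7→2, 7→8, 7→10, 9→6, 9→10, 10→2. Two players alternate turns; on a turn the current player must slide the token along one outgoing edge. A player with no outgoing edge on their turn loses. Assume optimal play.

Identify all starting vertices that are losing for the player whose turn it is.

1, 2, 5, 8, 9

Use the standard recursion: the mover loses at a terminal position; elsewhere, the mover wins exactly when some move hands the opponent an L position.
Every edge goes from a vertex to one that appears earlier in the order 8, 2, 10, 7, 5, 6, 9, 3, 1, 4, so processing vertices in that order labels each vertex after all of its successors.
8: no outgoing edge → L
2: no outgoing edge → L
10: can move to 2, which is L ⇒ W
7: can move to 2, which is L ⇒ W
5: the only move is to 7(W), a W ⇒ L
6: can move to 5, which is L ⇒ W
9: moves to 6(W), 10(W); every one is W ⇒ L
3: can move to 9, which is L ⇒ W
1: the only move is to 10(W), a W ⇒ L
4: can move to 2, which is L ⇒ W
Reading off the rows marked L gives the requested list; there are 5 such vertices.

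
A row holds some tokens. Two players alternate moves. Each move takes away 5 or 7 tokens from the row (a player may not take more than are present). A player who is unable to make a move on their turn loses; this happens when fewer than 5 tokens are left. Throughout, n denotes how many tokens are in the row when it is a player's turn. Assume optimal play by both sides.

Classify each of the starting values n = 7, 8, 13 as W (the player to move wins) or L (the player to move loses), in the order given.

Label each position W (a win for the player to move) or L (a loss). A position with no legal move is L; any other position is W exactly when some move reaches an L, and L when every move reaches a W.
n=0: no move → L
n=1: no move → L
n=2: no move → L
n=3: no move → L
n=4: no move → L
n=5: reaches L-position 0 → W
n=6: reaches L-position 1 → W
n=7: reaches L-position 2 → W
n=8: reaches L-position 3 → W
n=9: reaches L-position 4 → W
n=10: reaches L-position 3 → W
n=11: reaches L-position 4 → W
n=12: only reaches 7(W), 5(W), all W → L
n=13: only reaches 8(W), 6(W), all W → L

7: W, 8: W, 13: L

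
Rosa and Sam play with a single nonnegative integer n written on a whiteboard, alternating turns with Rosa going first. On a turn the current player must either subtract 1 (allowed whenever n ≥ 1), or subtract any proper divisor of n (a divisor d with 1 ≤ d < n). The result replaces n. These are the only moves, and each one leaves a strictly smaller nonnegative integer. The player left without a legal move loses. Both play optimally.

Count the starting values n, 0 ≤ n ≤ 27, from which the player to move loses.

Label each position W (a win for the player to move) or L (a loss). A position with no legal move is L; any other position is W exactly when some move reaches an L, and L when every move reaches a W.
n=0: no move → L
n=1: can move to 0, which is L ⇒ W
n=2: the only move is to 1(W), a W ⇒ L
n=3: can move to 2, which is L ⇒ W
n=4: can move to 2, which is L ⇒ W
n=5: the only move is to 4(W), a W ⇒ L
n=6: can move to 5, which is L ⇒ W
n=7: the only move is to 6(W), a W ⇒ L
n=8: can move to 7, which is L ⇒ W
n=9: moves to 6(W), 8(W); every one is W ⇒ L
n=10: can move to 5, which is L ⇒ W
n=11: the only move is to 10(W), a W ⇒ L
n=12: can move to 9, which is L ⇒ W
n=13: the only move is to 12(W), a W ⇒ L
n=14: can move to 7, which is L ⇒ W
n=15: moves to 10(W), 12(W), 14(W); every one is W ⇒ L
n=16: can move to 15, which is L ⇒ W
n=17: the only move is to 16(W), a W ⇒ L
n=18: can move to 9, which is L ⇒ W
n=19: the only move is to 18(W), a W ⇒ L
n=20: can move to 15, which is L ⇒ W
n=21: moves to 14(W), 18(W), 20(W); every one is W ⇒ L
n=22: can move to 11, which is L ⇒ W
n=23: the only move is to 22(W), a W ⇒ L
n=24: can move to 21, which is L ⇒ W
n=25: moves to 20(W), 24(W); every one is W ⇒ L
n=26: can move to 13, which is L ⇒ W
n=27: moves to 18(W), 24(W), 26(W); every one is W ⇒ L
L entries with 0 ≤ n ≤ 27: n = 0, 2, 5, 7, 9, 11, 13, 15, 17, 19, 21, 23, 25, 27; that makes 14.

14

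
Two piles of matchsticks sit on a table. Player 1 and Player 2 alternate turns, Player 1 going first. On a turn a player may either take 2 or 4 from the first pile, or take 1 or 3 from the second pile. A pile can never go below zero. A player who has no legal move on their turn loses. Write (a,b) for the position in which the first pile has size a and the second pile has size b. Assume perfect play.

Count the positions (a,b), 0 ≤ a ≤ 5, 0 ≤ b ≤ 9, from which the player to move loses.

Classify positions by backward induction: terminal positions (no move available) are L. From any other position, the mover wins iff some move reaches an L.
Every move lowers a or b (never raises either), so fill the grid row by row in increasing a, and left to right within a row: each cell's successors are then already labelled.
      b=0  b=1  b=2  b=3  b=4  b=5  b=6  b=7  b=8  b=9
a=0:    L    W    L    W    L    W    L    W    L    W
a=1:    L    W    L    W    L    W    L    W    L    W
a=2:    W    L    W    L    W    L    W    L    W    L
a=3:    W    L    W    L    W    L    W    L    W    L
a=4:    W    W    W    W    W    W    W    W    W    W
a=5:    W    W    W    W    W    W    W    W    W    W
Cells with no legal move (terminal, hence L): (0,0), (1,0).
The remaining L cells, each justified by listing all of its moves:
(0,2): →(0,1)(W) only, which is W, so L
(0,4): →(0,3)(W), (0,1)(W) — all W, so L
(0,6): →(0,5)(W), (0,3)(W) — all W, so L
(0,8): →(0,7)(W), (0,5)(W) — all W, so L
(1,2): →(1,1)(W) only, which is W, so L
(1,4): →(1,3)(W), (1,1)(W) — all W, so L
(1,6): →(1,5)(W), (1,3)(W) — all W, so L
(1,8): →(1,7)(W), (1,5)(W) — all W, so L
(2,1): →(0,1)(W), (2,0)(W) — all W, so L
(2,3): →(0,3)(W), (2,2)(W), (2,0)(W) — all W, so L
(2,5): →(0,5)(W), (2,4)(W), (2,2)(W) — all W, so L
(2,7): →(0,7)(W), (2,6)(W), (2,4)(W) — all W, so L
(2,9): →(0,9)(W), (2,8)(W), (2,6)(W) — all W, so L
(3,1): →(1,1)(W), (3,0)(W) — all W, so L
(3,3): →(1,3)(W), (3,2)(W), (3,0)(W) — all W, so L
(3,5): →(1,5)(W), (3,4)(W), (3,2)(W) — all W, so L
(3,7): →(1,7)(W), (3,6)(W), (3,4)(W) — all W, so L
(3,9): →(1,9)(W), (3,8)(W), (3,6)(W) — all W, so L
Every other cell has at least one move into one of the L cells above, so it is W.
L cells per row: a=0: 5, a=1: 5, a=2: 5, a=3: 5, a=4: 0, a=5: 0; total 20.

20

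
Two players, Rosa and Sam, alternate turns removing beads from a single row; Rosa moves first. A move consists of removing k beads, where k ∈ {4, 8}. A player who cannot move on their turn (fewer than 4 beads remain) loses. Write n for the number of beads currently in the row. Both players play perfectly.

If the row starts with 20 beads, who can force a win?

Rosa wins.

Work bottom-up. With no move the player to move loses. Otherwise the position is W if at least one move leads to an L position for the opponent, and L if every move leads to a W.
n=0: no move → L
n=1: no move → L
n=2: no move → L
n=3: no move → L
n=4: can move to 0, which is L ⇒ W
n=5: can move to 1, which is L ⇒ W
n=6: can move to 2, which is L ⇒ W
n=7: can move to 3, which is L ⇒ W
n=8: can move to 0, which is L ⇒ W
n=9: can move to 1, which is L ⇒ W
n=10: can move to 2, which is L ⇒ W
n=11: can move to 3, which is L ⇒ W
n=12: moves to 8(W), 4(W); every one is W ⇒ L
n=13: moves to 9(W), 5(W); every one is W ⇒ L
n=14: moves to 10(W), 6(W); every one is W ⇒ L
n=15: moves to 11(W), 7(W); every one is W ⇒ L
n=16: can move to 12, which is L ⇒ W
n=17: can move to 13, which is L ⇒ W
n=18: can move to 14, which is L ⇒ W
n=19: can move to 15, which is L ⇒ W
n=20: can move to 12, which is L ⇒ W
From 20 Rosa can remove 8, leaving 12, reaching an L position.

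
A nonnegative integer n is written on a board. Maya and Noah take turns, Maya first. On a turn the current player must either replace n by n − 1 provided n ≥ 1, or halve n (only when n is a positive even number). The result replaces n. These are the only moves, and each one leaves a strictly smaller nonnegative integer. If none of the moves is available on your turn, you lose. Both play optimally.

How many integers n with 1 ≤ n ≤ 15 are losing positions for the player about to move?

7

Classify positions by backward induction: terminal positions (no move available) are L. From any other position, the mover wins iff some move reaches an L.
n=0: no move → L
n=1: W (go to 0, an L position)
n=2: L (sole option 1(W) is W)
n=3: W (go to 2, an L position)
n=4: W (go to 2, an L position)
n=5: L (sole option 4(W) is W)
n=6: W (go to 5, an L position)
n=7: L (sole option 6(W) is W)
n=8: W (go to 7, an L position)
n=9: L (sole option 8(W) is W)
n=10: W (go to 5, an L position)
n=11: L (sole option 10(W) is W)
n=12: W (go to 11, an L position)
n=13: L (sole option 12(W) is W)
n=14: W (go to 7, an L position)
n=15: L (sole option 14(W) is W)
L entries with 1 ≤ n ≤ 15 (n=0 is outside the asked range and is not counted): n = 2, 5, 7, 9, 11, 13, 15; that makes 7.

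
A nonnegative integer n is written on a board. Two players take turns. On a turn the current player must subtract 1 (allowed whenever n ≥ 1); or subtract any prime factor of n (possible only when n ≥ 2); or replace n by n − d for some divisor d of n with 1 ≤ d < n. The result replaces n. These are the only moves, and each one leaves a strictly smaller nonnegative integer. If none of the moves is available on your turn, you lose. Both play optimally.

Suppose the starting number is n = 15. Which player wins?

The first player wins.

Build the W/L table. Terminal = L. A non-terminal position is W if it has a move to some L; otherwise it is L.
n=0: no move → L
n=1: W (go to 0, an L position)
n=2: W (go to 0, an L position)
n=3: W (go to 0, an L position)
n=4: L (options 2(W), 3(W) are all W)
n=5: W (go to 0, an L position)
n=6: W (go to 4, an L position)
n=7: W (go to 0, an L position)
n=8: W (go to 4, an L position)
n=9: L (options 6(W), 8(W) are all W)
n=10: W (go to 9, an L position)
n=11: W (go to 0, an L position)
n=12: W (go to 9, an L position)
n=13: W (go to 0, an L position)
n=14: L (options 7(W), 12(W), 13(W) are all W)
n=15: W (go to 14, an L position)
From 15 the player to move can move to 14, reaching an L position.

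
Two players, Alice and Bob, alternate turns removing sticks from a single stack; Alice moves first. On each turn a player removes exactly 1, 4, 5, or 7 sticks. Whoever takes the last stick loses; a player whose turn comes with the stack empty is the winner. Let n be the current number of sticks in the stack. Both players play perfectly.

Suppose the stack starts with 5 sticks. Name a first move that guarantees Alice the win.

Remove 4, leaving 1.

Work bottom-up. With no move the player to move wins. Otherwise the position is W if at least one move leads to an L position for the opponent, and L if every move leads to a W.
n=0: no move; the opponent has just taken the last stick and therefore loses → W
n=1: only reaches 0(W), which is W → L
n=2: reaches L-position 1 → W
n=3: only reaches 2(W), which is W → L
n=4: reaches L-position 3 → W
n=5: reaches L-position 1 → W
From 5, the L positions reachable in one move are: 1.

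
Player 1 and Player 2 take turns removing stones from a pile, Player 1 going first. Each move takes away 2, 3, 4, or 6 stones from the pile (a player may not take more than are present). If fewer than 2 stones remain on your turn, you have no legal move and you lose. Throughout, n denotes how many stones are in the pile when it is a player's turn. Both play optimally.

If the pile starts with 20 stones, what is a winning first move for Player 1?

Label each position W (a win for the player to move) or L (a loss). A position with no legal move is L; any other position is W exactly when some move reaches an L, and L when every move reaches a W.
n=0: no move → L
n=1: no move → L
n=2: can move to 0, which is L ⇒ W
n=3: can move to 1, which is L ⇒ W
n=4: can move to 1, which is L ⇒ W
n=5: can move to 1, which is L ⇒ W
n=6: can move to 0, which is L ⇒ W
n=7: can move to 1, which is L ⇒ W
n=8: moves to 6(W), 5(W), 4(W), 2(W); every one is W ⇒ L
n=9: moves to 7(W), 6(W), 5(W), 3(W); every one is W ⇒ L
n=10: can move to 8, which is L ⇒ W
n=11: can move to 9, which is L ⇒ W
n=12: can move to 9, which is L ⇒ W
n=13: can move to 9, which is L ⇒ W
n=14: can move to 8, which is L ⇒ W
n=15: can move to 9, which is L ⇒ W
n=16: moves to 14(W), 13(W), 12(W), 10(W); every one is W ⇒ L
n=17: moves to 15(W), 14(W), 13(W), 11(W); every one is W ⇒ L
n=18: can move to 16, which is L ⇒ W
n=19: can move to 17, which is L ⇒ W
n=20: can move to 17, which is L ⇒ W
From 20, the L positions reachable in one move are: 17, 16. Any move reaching one of these is winning.

Remove 3, leaving 17.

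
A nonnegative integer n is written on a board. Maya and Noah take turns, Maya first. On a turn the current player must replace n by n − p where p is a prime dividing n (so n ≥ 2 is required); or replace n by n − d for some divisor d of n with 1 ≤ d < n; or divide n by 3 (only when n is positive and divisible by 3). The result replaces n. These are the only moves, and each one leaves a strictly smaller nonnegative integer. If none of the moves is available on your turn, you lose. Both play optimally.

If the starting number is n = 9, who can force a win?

Noah wins.

Compute win/loss labels from the base case upward. A position with no move is L. Any other position is W if it can reach an L in one move, else L.
n=0: no move → L
n=1: no move → L
n=2: can move to 0, which is L ⇒ W
n=3: can move to 0, which is L ⇒ W
n=4: moves to 2(W), 3(W); every one is W ⇒ L
n=5: can move to 0, which is L ⇒ W
n=6: can move to 4, which is L ⇒ W
n=7: can move to 0, which is L ⇒ W
n=8: can move to 4, which is L ⇒ W
n=9: moves to 3(W), 6(W), 8(W); every one is W ⇒ L
Every move from 9 reaches a W position, so the mover loses.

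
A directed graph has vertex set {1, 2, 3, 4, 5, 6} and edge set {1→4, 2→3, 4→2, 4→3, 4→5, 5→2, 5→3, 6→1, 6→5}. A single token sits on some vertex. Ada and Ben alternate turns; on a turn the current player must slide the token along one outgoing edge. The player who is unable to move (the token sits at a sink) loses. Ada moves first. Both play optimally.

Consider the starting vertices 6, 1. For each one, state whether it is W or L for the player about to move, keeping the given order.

6: W, 1: L

Classify positions by backward induction: terminal positions (no move available) are L. From any other position, the mover wins iff some move reaches an L.
Every edge goes from a vertex to one that appears earlier in the order 3, 2, 5, 4, 1, 6, so processing vertices in that order labels each vertex after all of its successors.
3: no outgoing edge → L
2: reaches L-position 3 → W
5: reaches L-position 3 → W
4: reaches L-position 3 → W
1: only reaches 4(W), which is W → L
6: reaches L-position 1 → W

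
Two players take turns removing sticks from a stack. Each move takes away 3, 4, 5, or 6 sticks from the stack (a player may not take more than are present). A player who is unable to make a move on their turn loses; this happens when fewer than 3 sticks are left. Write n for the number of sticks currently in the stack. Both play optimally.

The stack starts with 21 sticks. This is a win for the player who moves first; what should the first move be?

Remove 3, leaving 18.

Positions with no move are L. A position that does have a move is losing for the player to move precisely when every available move leads to a winning position for the opponent. Fill in the labels:
n=0: no move → L
n=1: no move → L
n=2: no move → L
n=3: can move to 0, which is L ⇒ W
n=4: can move to 1, which is L ⇒ W
n=5: can move to 2, which is L ⇒ W
n=6: can move to 2, which is L ⇒ W
n=7: can move to 2, which is L ⇒ W
n=8: can move to 2, which is L ⇒ W
n=9: moves to 6(W), 5(W), 4(W), 3(W); every one is W ⇒ L
n=10: moves to 7(W), 6(W), 5(W), 4(W); every one is W ⇒ L
n=11: moves to 8(W), 7(W), 6(W), 5(W); every one is W ⇒ L
n=12: can move to 9, which is L ⇒ W
n=13: can move to 10, which is L ⇒ W
n=14: can move to 11, which is L ⇒ W
n=15: can move to 11, which is L ⇒ W
n=16: can move to 11, which is L ⇒ W
n=17: can move to 11, which is L ⇒ W
n=18: moves to 15(W), 14(W), 13(W), 12(W); every one is W ⇒ L
n=19: moves to 16(W), 15(W), 14(W), 13(W); every one is W ⇒ L
n=20: moves to 17(W), 16(W), 15(W), 14(W); every one is W ⇒ L
n=21: can move to 18, which is L ⇒ W
From 21, the L positions reachable in one move are: 18.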